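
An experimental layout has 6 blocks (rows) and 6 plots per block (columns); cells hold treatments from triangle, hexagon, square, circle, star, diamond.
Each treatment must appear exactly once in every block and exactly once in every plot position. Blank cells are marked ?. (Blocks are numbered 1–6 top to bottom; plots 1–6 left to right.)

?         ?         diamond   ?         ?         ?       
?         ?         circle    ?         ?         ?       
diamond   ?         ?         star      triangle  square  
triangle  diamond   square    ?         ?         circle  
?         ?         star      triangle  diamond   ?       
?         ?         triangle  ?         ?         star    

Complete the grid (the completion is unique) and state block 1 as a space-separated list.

hexagon star diamond circle square triangle

Block 3, plot 3: block 3 has {triangle, square, star, diamond} and plot 3 has {triangle, square, circle, star, diamond}, leaving only hexagon.
Block 3, plot 2: block 3 has {triangle, hexagon, square, star, diamond} and plot 2 has {diamond}, leaving only circle.
Block 4, plot 4: block 4 has {triangle, square, circle, diamond} and plot 4 has {triangle, star}, leaving only hexagon.
Block 4, plot 5: block 4 has {triangle, hexagon, square, circle, diamond} and plot 5 has {triangle, diamond}, leaving only star.
Block 5, plot 6: block 5 has {triangle, star, diamond} and plot 6 has {square, circle, star}, leaving only hexagon.
Block 1, plot 6: block 1 has {diamond} and plot 6 has {hexagon, square, circle, star}, leaving only triangle.
Block 2, plot 6: block 2 has {circle} and plot 6 has {triangle, hexagon, square, circle, star}, leaving only diamond.
Block 2, plot 4: block 2 has {circle, diamond} and plot 4 has {triangle, hexagon, star}, leaving only square.
Block 1, plot 4: block 1 has {triangle, diamond} and plot 4 has {triangle, hexagon, square, star}, leaving only circle.
Block 2, plot 5: block 2 has {square, circle, diamond} and plot 5 has {triangle, star, diamond}, leaving only hexagon.
Block 1, plot 5: block 1 has {triangle, circle, diamond} and plot 5 has {triangle, hexagon, star, diamond}, leaving only square.
Block 2, plot 1: block 2 has {hexagon, square, circle, diamond} and plot 1 has {triangle, diamond}, leaving only star.
Block 1, plot 1: block 1 has {triangle, square, circle, diamond} and plot 1 has {triangle, star, diamond}, leaving only hexagon.
Block 1, plot 2: block 1 has {triangle, hexagon, square, circle, diamond} and plot 2 has {circle, diamond}, leaving only star.
So block 1 reads: hexagon star diamond circle square triangle.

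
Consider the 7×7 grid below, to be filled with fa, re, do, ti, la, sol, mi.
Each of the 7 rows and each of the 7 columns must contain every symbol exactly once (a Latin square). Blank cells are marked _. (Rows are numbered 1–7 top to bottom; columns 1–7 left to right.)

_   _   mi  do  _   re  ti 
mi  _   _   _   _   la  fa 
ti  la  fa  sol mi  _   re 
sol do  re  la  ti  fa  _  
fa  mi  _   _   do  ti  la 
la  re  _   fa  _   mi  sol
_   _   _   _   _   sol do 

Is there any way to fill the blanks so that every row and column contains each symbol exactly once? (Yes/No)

Row 1, column 1: row 1 together with column 1 already contain {fa, re, do, ti, la, sol, mi} — every symbol — so nothing can go there. The grid has no valid completion.

No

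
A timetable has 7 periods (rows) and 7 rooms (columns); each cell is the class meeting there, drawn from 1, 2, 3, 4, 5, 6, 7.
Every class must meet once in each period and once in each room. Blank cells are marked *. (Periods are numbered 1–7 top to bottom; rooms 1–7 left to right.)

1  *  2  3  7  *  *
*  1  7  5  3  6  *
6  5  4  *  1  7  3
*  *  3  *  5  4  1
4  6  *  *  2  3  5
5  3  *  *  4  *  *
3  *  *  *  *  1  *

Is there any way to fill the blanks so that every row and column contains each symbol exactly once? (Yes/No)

Yes

No period or room among the givens repeats a symbol, and propagating forced cells runs into no contradiction.
One valid completion exists (for instance, 1 4 2 3 7 5 6 / 2 1 7 5 3 6 4 / 6 5 4 2 1 7 3 / 7 2 3 6 5 4 1 / 4 6 1 7 2 3 5 / 5 3 6 1 4 2 7 / 3 7 5 4 6 1 2).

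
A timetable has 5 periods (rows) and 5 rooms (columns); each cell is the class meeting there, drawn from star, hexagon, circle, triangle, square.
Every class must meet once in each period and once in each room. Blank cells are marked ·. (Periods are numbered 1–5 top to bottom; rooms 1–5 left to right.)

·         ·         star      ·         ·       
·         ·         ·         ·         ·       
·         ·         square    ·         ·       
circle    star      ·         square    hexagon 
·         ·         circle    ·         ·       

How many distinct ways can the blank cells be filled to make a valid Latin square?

56

Period 1, room 1: eliminating its period and room leaves {hexagon, triangle, square}.
Period 1, room 2: eliminating its period and room leaves {hexagon, circle, triangle, square}.
Period 1, room 4: eliminating its period and room leaves {hexagon, circle, triangle}.
Period 1, room 5: eliminating its period and room leaves {circle, triangle, square}.
Period 2, room 1: eliminating its period and room leaves {star, hexagon, triangle, square}.
Period 2, room 2: eliminating its period and room leaves {hexagon, circle, triangle, square}.
Period 2, room 3: eliminating its period and room leaves {hexagon, triangle}.
Period 2, room 4: eliminating its period and room leaves {star, hexagon, circle, triangle}.
Period 2, room 5: eliminating its period and room leaves {star, circle, triangle, square}.
Period 3, room 1: eliminating its period and room leaves {star, hexagon, triangle}.
Period 3, room 2: eliminating its period and room leaves {hexagon, circle, triangle}.
Period 3, room 4: eliminating its period and room leaves {star, hexagon, circle, triangle}.
Period 3, room 5: eliminating its period and room leaves {star, circle, triangle}.
Period 4, room 3: eliminating its period and room leaves {triangle}.
Period 5, room 1: eliminating its period and room leaves {star, hexagon, triangle, square}.
Period 5, room 2: eliminating its period and room leaves {hexagon, triangle, square}.
Period 5, room 4: eliminating its period and room leaves {star, hexagon, triangle}.
Period 5, room 5: eliminating its period and room leaves {star, triangle, square}.
Enumerating the assignments across these blanks that avoid any period or room repeat gives 56 completions.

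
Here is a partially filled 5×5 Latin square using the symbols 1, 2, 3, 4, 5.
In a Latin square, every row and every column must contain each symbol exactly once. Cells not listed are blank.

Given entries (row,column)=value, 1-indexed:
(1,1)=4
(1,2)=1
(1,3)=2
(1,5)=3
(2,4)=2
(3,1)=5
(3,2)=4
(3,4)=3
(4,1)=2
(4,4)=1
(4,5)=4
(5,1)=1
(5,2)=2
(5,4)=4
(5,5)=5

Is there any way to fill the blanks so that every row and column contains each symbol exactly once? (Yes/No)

No row or column among the givens repeats a symbol, and propagating forced cells runs into no contradiction.
One valid completion exists (for instance, 4 1 2 5 3 / 3 5 4 2 1 / 5 4 1 3 2 / 2 3 5 1 4 / 1 2 3 4 5).

Yes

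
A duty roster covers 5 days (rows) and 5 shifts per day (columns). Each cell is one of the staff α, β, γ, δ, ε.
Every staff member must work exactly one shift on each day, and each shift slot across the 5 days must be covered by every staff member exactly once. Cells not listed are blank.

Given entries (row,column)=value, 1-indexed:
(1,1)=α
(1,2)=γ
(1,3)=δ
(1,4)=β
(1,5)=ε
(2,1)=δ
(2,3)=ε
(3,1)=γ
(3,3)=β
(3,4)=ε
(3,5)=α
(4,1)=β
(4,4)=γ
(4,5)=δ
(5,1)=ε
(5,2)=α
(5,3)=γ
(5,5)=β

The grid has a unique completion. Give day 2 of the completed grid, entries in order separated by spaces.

δ β ε α γ

Day 2, shift 2: day 2 has {δ, ε} and shift 2 has {α, γ}, leaving only β.
Day 2, shift 4: day 2 has {β, δ, ε} and shift 4 has {β, γ, ε}, leaving only α.
Day 2, shift 5: day 2 has {α, β, δ, ε} and shift 5 has {α, β, δ, ε}, leaving only γ.
So day 2 reads: δ β ε α γ.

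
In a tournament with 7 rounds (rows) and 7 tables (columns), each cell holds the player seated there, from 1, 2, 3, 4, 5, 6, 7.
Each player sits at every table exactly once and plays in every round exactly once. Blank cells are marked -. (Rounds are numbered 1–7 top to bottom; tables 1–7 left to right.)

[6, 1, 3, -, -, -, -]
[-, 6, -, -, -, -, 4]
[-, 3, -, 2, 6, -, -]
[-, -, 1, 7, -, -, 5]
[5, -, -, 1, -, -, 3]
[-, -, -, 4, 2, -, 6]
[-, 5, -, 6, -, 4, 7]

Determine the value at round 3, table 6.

Round 1, table 4: round 1 has {1, 3, 6} and table 4 has {1, 2, 4, 6, 7}, leaving only 5.
Round 1, table 7: round 1 has {1, 3, 5, 6} and table 7 has {3, 4, 5, 6, 7}, leaving only 2.
Round 1, table 6: round 1 has {1, 2, 3, 5, 6} and table 6 has {4}, leaving only 7.
Round 1, table 5: round 1 has {1, 2, 3, 5, 6, 7} and table 5 has {2, 6}, leaving only 4.
Round 2, table 4: round 2 has {4, 6} and table 4 has {1, 2, 4, 5, 6, 7}, leaving only 3.
Round 3, table 7: round 3 has {2, 3, 6} and table 7 has {2, 3, 4, 5, 6, 7}, leaving only 1.
Round 3 already has {1, 2, 3, 6} and table 6 already has {4, 7}, so round 3, table 6 must be 5.

5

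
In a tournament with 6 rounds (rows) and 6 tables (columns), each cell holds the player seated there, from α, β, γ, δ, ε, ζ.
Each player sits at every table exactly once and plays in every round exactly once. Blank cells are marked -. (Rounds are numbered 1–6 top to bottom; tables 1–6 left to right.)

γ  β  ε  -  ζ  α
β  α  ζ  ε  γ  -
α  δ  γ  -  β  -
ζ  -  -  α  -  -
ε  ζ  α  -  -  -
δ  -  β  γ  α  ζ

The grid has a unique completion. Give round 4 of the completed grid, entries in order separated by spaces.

ζ γ δ α ε β

Round 4, table 3: round 4 has {α, ζ} and table 3 has {α, β, γ, ε, ζ}, leaving only δ.
Round 4, table 5: round 4 has {α, δ, ζ} and table 5 has {α, β, γ, ζ}, leaving only ε.
Round 4, table 2: round 4 has {α, δ, ε, ζ} and table 2 has {α, β, δ, ζ}, leaving only γ.
Round 4, table 6: round 4 has {α, γ, δ, ε, ζ} and table 6 has {α, ζ}, leaving only β.
So round 4 reads: ζ γ δ α ε β.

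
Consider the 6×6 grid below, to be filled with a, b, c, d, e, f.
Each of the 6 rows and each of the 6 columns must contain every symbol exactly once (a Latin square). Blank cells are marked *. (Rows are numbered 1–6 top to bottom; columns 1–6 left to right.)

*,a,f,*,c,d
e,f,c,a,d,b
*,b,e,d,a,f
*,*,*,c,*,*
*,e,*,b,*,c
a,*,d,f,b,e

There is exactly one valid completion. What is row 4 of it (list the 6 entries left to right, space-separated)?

Row 4, column 2: row 4 has {c} and column 2 has {a, b, e, f}, leaving only d.
Row 4, column 6: row 4 has {c, d} and column 6 has {b, c, d, e, f}, leaving only a.
Row 4, column 3: row 4 has {a, c, d} and column 3 has {c, d, e, f}, leaving only b.
Row 4, column 1: row 4 has {a, b, c, d} and column 1 has {a, e}, leaving only f.
Row 4, column 5: row 4 has {a, b, c, d, f} and column 5 has {a, b, c, d}, leaving only e.
So row 4 reads: f d b c e a.

f d b c e a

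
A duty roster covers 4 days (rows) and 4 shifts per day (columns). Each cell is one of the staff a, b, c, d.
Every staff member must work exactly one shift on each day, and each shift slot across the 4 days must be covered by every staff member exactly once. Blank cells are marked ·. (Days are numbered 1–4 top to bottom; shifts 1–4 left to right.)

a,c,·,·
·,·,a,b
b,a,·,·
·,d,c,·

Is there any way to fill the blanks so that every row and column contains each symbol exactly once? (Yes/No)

No

Day 2, shift 2: day 2 together with shift 2 already contain {a, b, c, d} — every symbol — so nothing can go there. The grid has no valid completion.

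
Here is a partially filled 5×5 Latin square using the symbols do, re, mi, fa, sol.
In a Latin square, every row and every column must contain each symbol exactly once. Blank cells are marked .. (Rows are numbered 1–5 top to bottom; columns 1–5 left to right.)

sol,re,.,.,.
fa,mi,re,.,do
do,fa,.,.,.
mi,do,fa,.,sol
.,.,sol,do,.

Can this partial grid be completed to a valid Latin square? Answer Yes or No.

No

Row 5, column 2: row 5 together with column 2 already contain {do, re, mi, fa, sol} — every symbol — so nothing can go there. The grid has no valid completion.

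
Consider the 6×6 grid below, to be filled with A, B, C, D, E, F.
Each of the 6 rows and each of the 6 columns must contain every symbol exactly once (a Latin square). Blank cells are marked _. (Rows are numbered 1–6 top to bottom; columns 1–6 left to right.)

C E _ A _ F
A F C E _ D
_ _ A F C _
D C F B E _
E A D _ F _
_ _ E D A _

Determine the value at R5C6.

B

Row 1, column 3: row 1 has {A, C, E, F} and column 3 has {A, C, D, E, F}, leaving only B.
Row 1, column 5: row 1 has {A, B, C, E, F} and column 5 has {A, C, E, F}, leaving only D.
Row 2, column 5: row 2 has {A, C, D, E, F} and column 5 has {A, C, D, E, F}, leaving only B.
Row 3, column 1: row 3 has {A, C, F} and column 1 has {A, C, D, E}, leaving only B.
Row 3, column 2: row 3 has {A, B, C, F} and column 2 has {A, C, E, F}, leaving only D.
Row 3, column 6: row 3 has {A, B, C, D, F} and column 6 has {D, F}, leaving only E.
Row 4, column 6: row 4 has {B, C, D, E, F} and column 6 has {D, E, F}, leaving only A.
Row 5, column 4: row 5 has {A, D, E, F} and column 4 has {A, B, D, E, F}, leaving only C.
Row 5 already has {A, C, D, E, F} and column 6 already has {A, D, E, F}, so row 5, column 6 must be B.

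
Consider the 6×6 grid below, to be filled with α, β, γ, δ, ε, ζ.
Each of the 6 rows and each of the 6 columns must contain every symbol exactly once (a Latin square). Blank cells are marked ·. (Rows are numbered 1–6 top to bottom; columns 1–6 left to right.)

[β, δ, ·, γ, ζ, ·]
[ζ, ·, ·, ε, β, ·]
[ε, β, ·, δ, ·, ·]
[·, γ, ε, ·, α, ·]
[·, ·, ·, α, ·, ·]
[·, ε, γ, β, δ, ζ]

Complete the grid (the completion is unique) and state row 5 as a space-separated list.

Row 5, column 2: row 5 has {α} and column 2 has {β, γ, δ, ε}, leaving only ζ.
Row 1, column 3: row 1 has {β, γ, δ, ζ} and column 3 has {γ, ε}, leaving only α.
Row 1, column 6: row 1 has {α, β, γ, δ, ζ} and column 6 has {ζ}, leaving only ε.
Row 2, column 2: row 2 has {β, ε, ζ} and column 2 has {β, γ, δ, ε, ζ}, leaving only α.
Row 2, column 3: row 2 has {α, β, ε, ζ} and column 3 has {α, γ, ε}, leaving only δ.
Row 5, column 3: row 5 has {α, ζ} and column 3 has {α, γ, δ, ε}, leaving only β.
Row 2, column 6: row 2 has {α, β, δ, ε, ζ} and column 6 has {ε, ζ}, leaving only γ.
Row 5, column 6: row 5 has {α, β, ζ} and column 6 has {γ, ε, ζ}, leaving only δ.
Row 5, column 1: row 5 has {α, β, δ, ζ} and column 1 has {β, ε, ζ}, leaving only γ.
Row 5, column 5: row 5 has {α, β, γ, δ, ζ} and column 5 has {α, β, δ, ζ}, leaving only ε.
So row 5 reads: γ ζ β α ε δ.

γ ζ β α ε δ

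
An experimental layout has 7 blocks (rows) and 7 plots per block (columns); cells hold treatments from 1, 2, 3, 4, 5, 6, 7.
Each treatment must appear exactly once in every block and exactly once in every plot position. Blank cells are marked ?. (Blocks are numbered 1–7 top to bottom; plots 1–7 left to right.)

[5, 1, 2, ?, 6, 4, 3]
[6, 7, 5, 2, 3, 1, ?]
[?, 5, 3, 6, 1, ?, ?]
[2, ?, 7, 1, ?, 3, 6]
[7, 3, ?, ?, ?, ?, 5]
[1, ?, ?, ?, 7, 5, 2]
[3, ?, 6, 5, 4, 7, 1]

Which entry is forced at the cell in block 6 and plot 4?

3

Block 1, plot 4: block 1 has {1, 2, 3, 4, 5, 6} and plot 4 has {1, 2, 5, 6}, leaving only 7.
Block 2, plot 7: block 2 has {1, 2, 3, 5, 6, 7} and plot 7 has {1, 2, 3, 5, 6}, leaving only 4.
Block 3, plot 1: block 3 has {1, 3, 5, 6} and plot 1 has {1, 2, 3, 5, 6, 7}, leaving only 4.
Block 3, plot 6: block 3 has {1, 3, 4, 5, 6} and plot 6 has {1, 3, 4, 5, 7}, leaving only 2.
Block 3, plot 7: block 3 has {1, 2, 3, 4, 5, 6} and plot 7 has {1, 2, 3, 4, 5, 6}, leaving only 7.
Block 4, plot 2: block 4 has {1, 2, 3, 6, 7} and plot 2 has {1, 3, 5, 7}, leaving only 4.
Block 4, plot 5: block 4 has {1, 2, 3, 4, 6, 7} and plot 5 has {1, 3, 4, 6, 7}, leaving only 5.
Block 5, plot 4: block 5 has {3, 5, 7} and plot 4 has {1, 2, 5, 6, 7}, leaving only 4.
Block 6 already has {1, 2, 5, 7} and plot 4 already has {1, 2, 4, 5, 6, 7}, so block 6, plot 4 must be 3.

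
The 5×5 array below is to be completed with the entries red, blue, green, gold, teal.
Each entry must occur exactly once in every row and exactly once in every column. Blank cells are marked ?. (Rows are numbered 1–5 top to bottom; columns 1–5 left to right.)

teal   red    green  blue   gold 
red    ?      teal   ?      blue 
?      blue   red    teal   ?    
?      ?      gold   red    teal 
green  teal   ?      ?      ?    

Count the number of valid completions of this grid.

1

Row 2, column 2: eliminating its row and column leaves {green, gold}.
Row 2, column 4: eliminating its row and column leaves {green, gold}.
Row 3, column 1: eliminating its row and column leaves {gold}.
Row 3, column 5: eliminating its row and column leaves {green}.
Row 4, column 1: eliminating its row and column leaves {blue}.
Row 4, column 2: eliminating its row and column leaves {green}.
Row 5, column 3: eliminating its row and column leaves {blue}.
Row 5, column 4: eliminating its row and column leaves {gold}.
Row 5, column 5: eliminating its row and column leaves {red}.
Only one assignment across all blanks avoids any row or column repeat, giving 1 completion.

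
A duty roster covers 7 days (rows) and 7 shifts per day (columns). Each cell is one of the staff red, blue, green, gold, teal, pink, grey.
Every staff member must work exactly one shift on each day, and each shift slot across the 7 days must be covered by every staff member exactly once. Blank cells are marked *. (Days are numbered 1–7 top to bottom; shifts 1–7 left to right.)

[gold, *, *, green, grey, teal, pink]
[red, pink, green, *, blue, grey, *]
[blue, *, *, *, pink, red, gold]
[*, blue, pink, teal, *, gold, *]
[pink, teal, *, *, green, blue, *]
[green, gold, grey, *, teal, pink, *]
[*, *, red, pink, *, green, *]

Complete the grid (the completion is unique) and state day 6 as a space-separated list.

green gold grey blue teal pink red

Day 1, shift 2: day 1 has {green, gold, teal, pink, grey} and shift 2 has {blue, gold, teal, pink}, leaving only red.
Day 1, shift 3: day 1 has {red, green, gold, teal, pink, grey} and shift 3 has {red, green, pink, grey}, leaving only blue.
Day 2, shift 4: day 2 has {red, blue, green, pink, grey} and shift 4 has {green, teal, pink}, leaving only gold.
Day 2, shift 7: day 2 has {red, blue, green, gold, pink, grey} and shift 7 has {gold, pink}, leaving only teal.
Day 3, shift 3: day 3 has {red, blue, gold, pink} and shift 3 has {red, blue, green, pink, grey}, leaving only teal.
Day 3, shift 4: day 3 has {red, blue, gold, teal, pink} and shift 4 has {green, gold, teal, pink}, leaving only grey.
Day 3, shift 2: day 3 has {red, blue, gold, teal, pink, grey} and shift 2 has {red, blue, gold, teal, pink}, leaving only green.
Day 4, shift 1: day 4 has {blue, gold, teal, pink} and shift 1 has {red, blue, green, gold, pink}, leaving only grey.
Day 4, shift 5: day 4 has {blue, gold, teal, pink, grey} and shift 5 has {blue, green, teal, pink, grey}, leaving only red.
Day 4, shift 7: day 4 has {red, blue, gold, teal, pink, grey} and shift 7 has {gold, teal, pink}, leaving only green.
Day 5, shift 3: day 5 has {blue, green, teal, pink} and shift 3 has {red, blue, green, teal, pink, grey}, leaving only gold.
Day 5, shift 4: day 5 has {blue, green, gold, teal, pink} and shift 4 has {green, gold, teal, pink, grey}, leaving only red.
Day 6, shift 4: day 6 has {green, gold, teal, pink, grey} and shift 4 has {red, green, gold, teal, pink, grey}, leaving only blue.
Day 6, shift 7: day 6 has {blue, green, gold, teal, pink, grey} and shift 7 has {green, gold, teal, pink}, leaving only red.
So day 6 reads: green gold grey blue teal pink red.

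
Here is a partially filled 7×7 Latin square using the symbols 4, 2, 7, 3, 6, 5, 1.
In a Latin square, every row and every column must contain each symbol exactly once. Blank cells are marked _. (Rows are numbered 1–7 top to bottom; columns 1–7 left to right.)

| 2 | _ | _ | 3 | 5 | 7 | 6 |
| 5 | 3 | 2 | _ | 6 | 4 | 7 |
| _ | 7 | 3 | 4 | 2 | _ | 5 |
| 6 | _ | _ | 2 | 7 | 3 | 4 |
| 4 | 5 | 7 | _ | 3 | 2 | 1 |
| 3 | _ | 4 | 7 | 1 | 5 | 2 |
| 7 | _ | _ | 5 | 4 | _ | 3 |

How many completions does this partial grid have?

1

Row 1, column 2: eliminating its row and column leaves {4, 1}.
Row 1, column 3: eliminating its row and column leaves {1}.
Row 2, column 4: eliminating its row and column leaves {1}.
Row 3, column 1: eliminating its row and column leaves {1}.
Row 3, column 6: eliminating its row and column leaves {6, 1}.
Row 4, column 2: eliminating its row and column leaves {1}.
Row 4, column 3: eliminating its row and column leaves {5, 1}.
Row 5, column 4: eliminating its row and column leaves {6}.
Row 6, column 2: eliminating its row and column leaves {6}.
Row 7, column 2: eliminating its row and column leaves {2, 6, 1}.
Row 7, column 3: eliminating its row and column leaves {6, 1}.
Row 7, column 6: eliminating its row and column leaves {6, 1}.
Only one assignment across all blanks avoids any row or column repeat, giving 1 completion.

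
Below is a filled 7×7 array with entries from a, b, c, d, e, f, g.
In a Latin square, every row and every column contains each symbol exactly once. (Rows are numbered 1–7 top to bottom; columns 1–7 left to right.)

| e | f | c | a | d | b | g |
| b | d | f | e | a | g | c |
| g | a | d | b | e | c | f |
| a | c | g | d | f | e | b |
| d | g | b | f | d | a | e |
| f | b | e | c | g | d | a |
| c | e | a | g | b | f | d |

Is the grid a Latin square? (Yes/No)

Row 5 contains d twice (at columns 1 and 5), so it is not a permutation.

No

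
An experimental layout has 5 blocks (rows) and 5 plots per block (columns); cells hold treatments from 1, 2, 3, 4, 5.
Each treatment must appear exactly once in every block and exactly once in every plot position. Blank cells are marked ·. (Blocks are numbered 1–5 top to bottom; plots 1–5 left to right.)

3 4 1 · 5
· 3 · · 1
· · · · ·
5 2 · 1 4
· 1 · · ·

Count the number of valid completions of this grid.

Block 1, plot 4: eliminating its block and plot leaves {2}.
Block 2, plot 1: eliminating its block and plot leaves {2, 4}.
Block 2, plot 3: eliminating its block and plot leaves {2, 4, 5}.
Block 2, plot 4: eliminating its block and plot leaves {2, 4, 5}.
Block 3, plot 1: eliminating its block and plot leaves {1, 2, 4}.
Block 3, plot 2: eliminating its block and plot leaves {5}.
Block 3, plot 3: eliminating its block and plot leaves {2, 3, 4, 5}.
Block 3, plot 4: eliminating its block and plot leaves {2, 3, 4, 5}.
Block 3, plot 5: eliminating its block and plot leaves {2, 3}.
Block 4, plot 3: eliminating its block and plot leaves {3}.
Block 5, plot 1: eliminating its block and plot leaves {2, 4}.
Block 5, plot 3: eliminating its block and plot leaves {2, 3, 4, 5}.
Block 5, plot 4: eliminating its block and plot leaves {2, 3, 4, 5}.
Block 5, plot 5: eliminating its block and plot leaves {2, 3}.
Enumerating the assignments across these blanks that avoid any block or plot repeat gives 3 completions.

3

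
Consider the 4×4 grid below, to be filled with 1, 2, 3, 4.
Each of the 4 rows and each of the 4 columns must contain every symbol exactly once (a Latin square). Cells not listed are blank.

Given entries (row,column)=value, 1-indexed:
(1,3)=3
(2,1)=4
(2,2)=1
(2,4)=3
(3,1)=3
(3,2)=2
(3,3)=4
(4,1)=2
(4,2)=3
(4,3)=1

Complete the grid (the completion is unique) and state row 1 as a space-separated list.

1 4 3 2

Row 1, column 1: row 1 has {3} and column 1 has {2, 3, 4}, leaving only 1.
Row 1, column 2: row 1 has {1, 3} and column 2 has {1, 2, 3}, leaving only 4.
Row 1, column 4: row 1 has {1, 3, 4} and column 4 has {3}, leaving only 2.
So row 1 reads: 1 4 3 2.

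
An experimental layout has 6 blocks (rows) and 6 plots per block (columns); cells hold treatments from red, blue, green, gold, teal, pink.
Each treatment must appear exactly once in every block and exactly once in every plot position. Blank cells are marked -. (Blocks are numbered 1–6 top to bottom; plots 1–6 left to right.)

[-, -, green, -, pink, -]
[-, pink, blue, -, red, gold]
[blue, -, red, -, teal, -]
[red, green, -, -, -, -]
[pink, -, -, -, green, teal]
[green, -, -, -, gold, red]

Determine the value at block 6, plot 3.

Block 1, plot 6: block 1 has {green, pink} and plot 6 has {red, gold, teal}, leaving only blue.
Block 2, plot 1: block 2 has {red, blue, gold, pink} and plot 1 has {red, blue, green, pink}, leaving only teal.
Block 1, plot 1: block 1 has {blue, green, pink} and plot 1 has {red, blue, green, teal, pink}, leaving only gold.
Block 2, plot 4: block 2 has {red, blue, gold, teal, pink} and plot 4 has {}, leaving only green.
Block 3, plot 2: block 3 has {red, blue, teal} and plot 2 has {green, pink}, leaving only gold.
Block 3, plot 4: block 3 has {red, blue, gold, teal} and plot 4 has {green}, leaving only pink.
Block 3, plot 6: block 3 has {red, blue, gold, teal, pink} and plot 6 has {red, blue, gold, teal}, leaving only green.
Block 4, plot 5: block 4 has {red, green} and plot 5 has {red, green, gold, teal, pink}, leaving only blue.
Block 4, plot 6: block 4 has {red, blue, green} and plot 6 has {red, blue, green, gold, teal}, leaving only pink.
Block 5, plot 3: block 5 has {green, teal, pink} and plot 3 has {red, blue, green}, leaving only gold.
Block 4, plot 3: block 4 has {red, blue, green, pink} and plot 3 has {red, blue, green, gold}, leaving only teal.
Block 6 already has {red, green, gold} and plot 3 already has {red, blue, green, gold, teal}, so block 6, plot 3 must be pink.

pink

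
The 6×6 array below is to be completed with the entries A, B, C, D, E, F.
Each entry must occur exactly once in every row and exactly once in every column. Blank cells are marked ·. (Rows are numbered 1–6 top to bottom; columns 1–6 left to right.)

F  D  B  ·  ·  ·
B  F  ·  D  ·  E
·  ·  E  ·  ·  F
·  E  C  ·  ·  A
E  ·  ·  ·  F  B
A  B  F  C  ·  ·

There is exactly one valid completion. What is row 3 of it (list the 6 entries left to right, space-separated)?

C A E B D F

Row 1, column 6: row 1 has {B, D, F} and column 6 has {A, B, E, F}, leaving only C.
Row 2, column 3: row 2 has {B, D, E, F} and column 3 has {B, C, E, F}, leaving only A.
Row 2, column 5: row 2 has {A, B, D, E, F} and column 5 has {F}, leaving only C.
Row 4, column 1: row 4 has {A, C, E} and column 1 has {A, B, E, F}, leaving only D.
Row 3, column 1: row 3 has {E, F} and column 1 has {A, B, D, E, F}, leaving only C.
Row 3, column 2: row 3 has {C, E, F} and column 2 has {B, D, E, F}, leaving only A.
Row 3, column 4: row 3 has {A, C, E, F} and column 4 has {C, D}, leaving only B.
Row 3, column 5: row 3 has {A, B, C, E, F} and column 5 has {C, F}, leaving only D.
So row 3 reads: C A E B D F.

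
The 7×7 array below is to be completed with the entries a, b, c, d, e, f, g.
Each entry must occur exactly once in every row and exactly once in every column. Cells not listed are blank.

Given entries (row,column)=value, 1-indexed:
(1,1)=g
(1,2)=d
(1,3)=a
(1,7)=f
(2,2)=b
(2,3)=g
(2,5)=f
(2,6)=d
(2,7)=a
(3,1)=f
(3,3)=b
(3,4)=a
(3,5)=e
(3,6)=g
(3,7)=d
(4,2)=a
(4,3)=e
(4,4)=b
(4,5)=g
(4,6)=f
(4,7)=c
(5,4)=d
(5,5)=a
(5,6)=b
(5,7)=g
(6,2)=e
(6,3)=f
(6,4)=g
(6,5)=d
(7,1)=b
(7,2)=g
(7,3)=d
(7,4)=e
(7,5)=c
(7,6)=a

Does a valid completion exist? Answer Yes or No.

Row 7, column 7: row 7 together with column 7 already contain {a, b, c, d, e, f, g} — every symbol — so nothing can go there. The grid has no valid completion.

No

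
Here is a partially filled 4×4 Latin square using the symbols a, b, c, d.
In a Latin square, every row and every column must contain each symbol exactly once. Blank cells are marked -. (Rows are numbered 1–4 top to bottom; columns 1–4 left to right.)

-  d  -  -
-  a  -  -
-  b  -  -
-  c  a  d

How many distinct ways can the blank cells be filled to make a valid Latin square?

4

Row 1, column 1: eliminating its row and column leaves {a, b, c}.
Row 1, column 3: eliminating its row and column leaves {b, c}.
Row 1, column 4: eliminating its row and column leaves {a, b, c}.
Row 2, column 1: eliminating its row and column leaves {b, c, d}.
Row 2, column 3: eliminating its row and column leaves {b, c, d}.
Row 2, column 4: eliminating its row and column leaves {b, c}.
Row 3, column 1: eliminating its row and column leaves {a, c, d}.
Row 3, column 3: eliminating its row and column leaves {c, d}.
Row 3, column 4: eliminating its row and column leaves {a, c}.
Row 4, column 1: eliminating its row and column leaves {b}.
Enumerating the assignments across these blanks that avoid any row or column repeat gives 4 completions.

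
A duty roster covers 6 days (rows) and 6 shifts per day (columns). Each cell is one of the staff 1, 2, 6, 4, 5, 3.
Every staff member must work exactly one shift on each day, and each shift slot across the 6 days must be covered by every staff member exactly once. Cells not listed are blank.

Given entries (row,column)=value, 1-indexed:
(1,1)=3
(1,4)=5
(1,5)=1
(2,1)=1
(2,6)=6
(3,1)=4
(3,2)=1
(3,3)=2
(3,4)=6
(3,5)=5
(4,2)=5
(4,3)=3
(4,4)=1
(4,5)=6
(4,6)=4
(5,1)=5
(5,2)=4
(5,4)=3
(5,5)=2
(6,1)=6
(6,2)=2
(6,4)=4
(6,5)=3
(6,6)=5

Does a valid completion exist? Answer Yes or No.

No day or shift among the givens repeats a symbol, and propagating forced cells runs into no contradiction.
One valid completion exists (for instance, 3 6 4 5 1 2 / 1 3 5 2 4 6 / 4 1 2 6 5 3 / 2 5 3 1 6 4 / 5 4 6 3 2 1 / 6 2 1 4 3 5).

Yes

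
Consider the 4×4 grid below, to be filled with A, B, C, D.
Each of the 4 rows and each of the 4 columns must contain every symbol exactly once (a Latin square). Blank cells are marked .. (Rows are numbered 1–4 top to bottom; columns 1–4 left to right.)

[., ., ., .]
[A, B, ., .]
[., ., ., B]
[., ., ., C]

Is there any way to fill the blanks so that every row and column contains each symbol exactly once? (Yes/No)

Yes

No row or column among the givens repeats a symbol, and propagating forced cells runs into no contradiction.
One valid completion exists (for instance, D C B A / A B C D / C D A B / B A D C).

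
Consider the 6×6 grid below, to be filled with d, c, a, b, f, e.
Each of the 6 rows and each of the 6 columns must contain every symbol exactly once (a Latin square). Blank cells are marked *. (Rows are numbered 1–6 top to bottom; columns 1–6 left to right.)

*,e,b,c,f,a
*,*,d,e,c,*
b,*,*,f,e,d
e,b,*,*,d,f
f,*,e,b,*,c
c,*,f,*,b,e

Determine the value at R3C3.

a

Row 1, column 1: row 1 has {c, a, b, f, e} and column 1 has {c, b, f, e}, leaving only d.
Row 2, column 1: row 2 has {d, c, e} and column 1 has {d, c, b, f, e}, leaving only a.
Row 2, column 2: row 2 has {d, c, a, e} and column 2 has {b, e}, leaving only f.
Row 2, column 6: row 2 has {d, c, a, f, e} and column 6 has {d, c, a, f, e}, leaving only b.
Row 4, column 4: row 4 has {d, b, f, e} and column 4 has {c, b, f, e}, leaving only a.
Row 4, column 3: row 4 has {d, a, b, f, e} and column 3 has {d, b, f, e}, leaving only c.
Row 3 already has {d, b, f, e} and column 3 already has {d, c, b, f, e}, so row 3, column 3 must be a.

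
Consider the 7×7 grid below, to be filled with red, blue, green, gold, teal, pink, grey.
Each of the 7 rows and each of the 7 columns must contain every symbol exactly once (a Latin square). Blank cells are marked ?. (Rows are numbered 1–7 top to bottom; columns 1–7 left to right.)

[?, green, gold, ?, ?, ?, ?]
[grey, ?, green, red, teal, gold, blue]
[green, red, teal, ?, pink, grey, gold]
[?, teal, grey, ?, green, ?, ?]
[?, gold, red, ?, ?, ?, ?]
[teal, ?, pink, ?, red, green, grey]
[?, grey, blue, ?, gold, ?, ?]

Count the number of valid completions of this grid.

6

Row 1, column 1: eliminating its row and column leaves {red, blue, pink}.
Row 1, column 4: eliminating its row and column leaves {blue, teal, pink, grey}.
Row 1, column 5: eliminating its row and column leaves {blue, grey}.
Row 1, column 6: eliminating its row and column leaves {red, blue, teal, pink}.
Row 1, column 7: eliminating its row and column leaves {red, teal, pink}.
Row 2, column 2: eliminating its row and column leaves {pink}.
Row 3, column 4: eliminating its row and column leaves {blue}.
Row 4, column 1: eliminating its row and column leaves {red, blue, gold, pink}.
Row 4, column 4: eliminating its row and column leaves {blue, gold, pink}.
Row 4, column 6: eliminating its row and column leaves {red, blue, pink}.
Row 4, column 7: eliminating its row and column leaves {red, pink}.
Row 5, column 1: eliminating its row and column leaves {blue, pink}.
Row 5, column 4: eliminating its row and column leaves {blue, green, teal, pink, grey}.
Row 5, column 5: eliminating its row and column leaves {blue, grey}.
Row 5, column 6: eliminating its row and column leaves {blue, teal, pink}.
Row 5, column 7: eliminating its row and column leaves {green, teal, pink}.
Row 6, column 2: eliminating its row and column leaves {blue}.
Row 6, column 4: eliminating its row and column leaves {blue, gold}.
Row 7, column 1: eliminating its row and column leaves {red, pink}.
Row 7, column 4: eliminating its row and column leaves {green, teal, pink}.
Row 7, column 6: eliminating its row and column leaves {red, teal, pink}.
Row 7, column 7: eliminating its row and column leaves {red, green, teal, pink}.
Enumerating the assignments across these blanks that avoid any row or column repeat gives 6 completions.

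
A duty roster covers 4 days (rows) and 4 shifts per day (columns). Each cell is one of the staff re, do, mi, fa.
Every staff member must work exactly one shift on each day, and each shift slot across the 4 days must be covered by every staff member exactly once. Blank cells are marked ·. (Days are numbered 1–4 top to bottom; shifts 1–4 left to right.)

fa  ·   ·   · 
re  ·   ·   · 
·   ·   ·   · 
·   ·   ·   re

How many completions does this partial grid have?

16

Day 1, shift 2: eliminating its day and shift leaves {re, do, mi}.
Day 1, shift 3: eliminating its day and shift leaves {re, do, mi}.
Day 1, shift 4: eliminating its day and shift leaves {do, mi}.
Day 2, shift 2: eliminating its day and shift leaves {do, mi, fa}.
Day 2, shift 3: eliminating its day and shift leaves {do, mi, fa}.
Day 2, shift 4: eliminating its day and shift leaves {do, mi, fa}.
Day 3, shift 1: eliminating its day and shift leaves {do, mi}.
Day 3, shift 2: eliminating its day and shift leaves {re, do, mi, fa}.
Day 3, shift 3: eliminating its day and shift leaves {re, do, mi, fa}.
Day 3, shift 4: eliminating its day and shift leaves {do, mi, fa}.
Day 4, shift 1: eliminating its day and shift leaves {do, mi}.
Day 4, shift 2: eliminating its day and shift leaves {do, mi, fa}.
Day 4, shift 3: eliminating its day and shift leaves {do, mi, fa}.
Enumerating the assignments across these blanks that avoid any day or shift repeat gives 16 completions.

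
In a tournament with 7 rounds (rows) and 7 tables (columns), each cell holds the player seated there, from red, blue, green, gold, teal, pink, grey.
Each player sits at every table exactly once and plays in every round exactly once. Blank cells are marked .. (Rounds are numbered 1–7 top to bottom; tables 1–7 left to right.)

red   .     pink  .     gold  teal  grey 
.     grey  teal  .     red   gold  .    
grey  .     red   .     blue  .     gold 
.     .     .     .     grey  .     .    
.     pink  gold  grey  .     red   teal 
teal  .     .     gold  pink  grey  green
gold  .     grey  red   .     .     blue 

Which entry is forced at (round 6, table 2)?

Round 2, table 7: round 2 has {red, gold, teal, grey} and table 7 has {blue, green, gold, teal, grey}, leaving only pink.
Round 4, table 7: round 4 has {grey} and table 7 has {blue, green, gold, teal, pink, grey}, leaving only red.
Round 5, table 5: round 5 has {red, gold, teal, pink, grey} and table 5 has {red, blue, gold, pink, grey}, leaving only green.
Round 5, table 1: round 5 has {red, green, gold, teal, pink, grey} and table 1 has {red, gold, teal, grey}, leaving only blue.
Round 2, table 1: round 2 has {red, gold, teal, pink, grey} and table 1 has {red, blue, gold, teal, grey}, leaving only green.
Round 2, table 4: round 2 has {red, green, gold, teal, pink, grey} and table 4 has {red, gold, grey}, leaving only blue.
Round 1, table 4: round 1 has {red, gold, teal, pink, grey} and table 4 has {red, blue, gold, grey}, leaving only green.
Round 1, table 2: round 1 has {red, green, gold, teal, pink, grey} and table 2 has {pink, grey}, leaving only blue.
Round 6 already has {green, gold, teal, pink, grey} and table 2 already has {blue, pink, grey}, so round 6, table 2 must be red.

red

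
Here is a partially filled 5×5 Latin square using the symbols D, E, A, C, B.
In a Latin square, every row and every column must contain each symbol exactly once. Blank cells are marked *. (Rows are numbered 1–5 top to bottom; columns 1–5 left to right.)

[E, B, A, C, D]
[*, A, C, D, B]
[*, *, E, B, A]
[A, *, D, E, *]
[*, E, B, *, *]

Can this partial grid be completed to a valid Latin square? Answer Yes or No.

Row 2, column 1: row 2 together with column 1 already contain {D, E, A, C, B} — every symbol — so nothing can go there. The grid has no valid completion.

No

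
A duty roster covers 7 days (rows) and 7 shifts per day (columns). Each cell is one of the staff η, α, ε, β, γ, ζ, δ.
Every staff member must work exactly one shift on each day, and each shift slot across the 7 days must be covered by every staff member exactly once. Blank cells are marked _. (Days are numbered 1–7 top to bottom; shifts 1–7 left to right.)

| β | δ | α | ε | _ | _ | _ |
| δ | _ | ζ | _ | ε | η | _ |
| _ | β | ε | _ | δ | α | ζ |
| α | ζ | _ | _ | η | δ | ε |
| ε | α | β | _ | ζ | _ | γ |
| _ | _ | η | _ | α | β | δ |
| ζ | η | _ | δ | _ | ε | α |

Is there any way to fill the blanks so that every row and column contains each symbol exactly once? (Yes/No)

No

Day 5, shift 6: day 5 together with shift 6 already contain {η, α, ε, β, γ, ζ, δ} — every symbol — so nothing can go there. The grid has no valid completion.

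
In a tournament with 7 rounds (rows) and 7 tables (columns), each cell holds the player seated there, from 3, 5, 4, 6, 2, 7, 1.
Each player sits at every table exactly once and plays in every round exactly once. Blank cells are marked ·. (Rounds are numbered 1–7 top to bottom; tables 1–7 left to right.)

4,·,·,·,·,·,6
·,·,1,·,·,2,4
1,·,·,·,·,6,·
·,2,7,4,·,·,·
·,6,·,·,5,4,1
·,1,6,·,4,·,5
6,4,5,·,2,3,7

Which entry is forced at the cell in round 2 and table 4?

Round 4, table 7: round 4 has {4, 2, 7} and table 7 has {5, 4, 6, 7, 1}, leaving only 3.
Round 3, table 7: round 3 has {6, 1} and table 7 has {3, 5, 4, 6, 7, 1}, leaving only 2.
Round 4, table 1: round 4 has {3, 4, 2, 7} and table 1 has {4, 6, 1}, leaving only 5.
Round 4, table 6: round 4 has {3, 5, 4, 2, 7} and table 6 has {3, 4, 6, 2}, leaving only 1.
Round 4, table 5: round 4 has {3, 5, 4, 2, 7, 1} and table 5 has {5, 4, 2}, leaving only 6.
Round 6, table 6: round 6 has {5, 4, 6, 1} and table 6 has {3, 4, 6, 2, 1}, leaving only 7.
Round 1, table 6: round 1 has {4, 6} and table 6 has {3, 4, 6, 2, 7, 1}, leaving only 5.
Round 7, table 4: round 7 has {3, 5, 4, 6, 2, 7} and table 4 has {4}, leaving only 1.
Round 2, table 4 is narrowed to {3, 5, 6, 7}.
If it were 3, then round 2, table 5 would be left with no valid symbol.
If it were 5, propagating the remaining blanks reaches a contradiction.
If it were 7, then round 2, table 5 would be left with no valid symbol.
So round 2, table 4 must be 6.

6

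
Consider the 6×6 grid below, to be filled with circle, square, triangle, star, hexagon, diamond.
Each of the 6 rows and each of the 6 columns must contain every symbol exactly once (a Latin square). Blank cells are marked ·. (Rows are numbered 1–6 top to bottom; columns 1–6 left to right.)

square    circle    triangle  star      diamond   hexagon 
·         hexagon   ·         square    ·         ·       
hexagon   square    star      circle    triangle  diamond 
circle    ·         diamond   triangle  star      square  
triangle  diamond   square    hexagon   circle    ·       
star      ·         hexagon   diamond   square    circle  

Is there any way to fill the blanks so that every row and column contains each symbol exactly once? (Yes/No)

No

Row 2, column 5: row 2 together with column 5 already contain {circle, square, triangle, star, hexagon, diamond} — every symbol — so nothing can go there. The grid has no valid completion.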